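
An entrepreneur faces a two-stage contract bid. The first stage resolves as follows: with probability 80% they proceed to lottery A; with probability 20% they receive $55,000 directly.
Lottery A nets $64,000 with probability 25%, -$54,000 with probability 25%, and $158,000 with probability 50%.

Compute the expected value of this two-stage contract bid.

EV(A) = 0.25 × 64000 + 0.25 × (-54000) + 0.5 × 158000 = 16000 − 13500 + 79000 = 81500
Branch B: 55000 (certain)
Overall = 0.8 × 81500 + 0.2 × 55000 = 65200 + 11000 = 76200

$76,200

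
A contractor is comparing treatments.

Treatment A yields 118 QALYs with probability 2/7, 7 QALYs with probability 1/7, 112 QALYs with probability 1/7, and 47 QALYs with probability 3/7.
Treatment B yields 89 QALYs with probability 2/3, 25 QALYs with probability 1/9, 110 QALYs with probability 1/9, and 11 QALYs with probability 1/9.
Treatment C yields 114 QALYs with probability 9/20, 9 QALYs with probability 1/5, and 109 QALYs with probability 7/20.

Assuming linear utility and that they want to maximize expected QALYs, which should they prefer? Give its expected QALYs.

Treatment C (91.25 QALYs)

Treatment A = 2/7 × 118 + 1/7 × 7 + 1/7 × 112 + 3/7 × 47 = 33.7143 + 1 + 16 + 20.1429 = 70.8571
Treatment B = 2/3 × 89 + 1/9 × 25 + 1/9 × 110 + 1/9 × 11 = 59.3333 + 2.7778 + 12.2222 + 1.2222 = 75.5556
Treatment C = 9/20 × 114 + 1/5 × 9 + 7/20 × 109 = 51.3 + 1.8 + 38.15 = 91.25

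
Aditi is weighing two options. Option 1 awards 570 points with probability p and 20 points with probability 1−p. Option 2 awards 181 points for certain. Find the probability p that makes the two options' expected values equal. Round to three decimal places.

p·570 + (1−p)·20 = 181
550p + 20 = 181
p = (181 − 20) / 550

p = 0.293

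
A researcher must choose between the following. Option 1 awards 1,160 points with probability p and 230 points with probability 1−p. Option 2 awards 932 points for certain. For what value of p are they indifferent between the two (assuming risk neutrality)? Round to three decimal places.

p = 0.755

p·1160 + (1−p)·230 = 932
930p + 230 = 932
p = (932 − 230) / 930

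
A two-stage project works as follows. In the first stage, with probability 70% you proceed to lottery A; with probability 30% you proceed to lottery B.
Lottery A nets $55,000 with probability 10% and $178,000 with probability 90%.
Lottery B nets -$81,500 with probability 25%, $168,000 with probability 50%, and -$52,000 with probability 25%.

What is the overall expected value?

$131,177.50

EV(A) = 0.1 × 55000 + 0.9 × 178000 = 5500 + 160200 = 165700
EV(B) = 0.25 × (-81500) + 0.5 × 168000 + 0.25 × (-52000) = -20375 + 84000 − 13000 = 50625
Overall = 0.7 × 165700 + 0.3 × 50625 = 115990 + 15187.5 = 131177.5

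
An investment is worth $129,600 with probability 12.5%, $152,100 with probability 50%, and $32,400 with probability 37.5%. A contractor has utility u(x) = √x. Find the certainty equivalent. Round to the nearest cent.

E[u] = 0.125·√129600 + 0.5·√152100 + 0.375·√32400 = 0.125·360 + 0.5·390 + 0.375·180 = 307.5
CE = (307.5)² = 94556.25

$94,556.25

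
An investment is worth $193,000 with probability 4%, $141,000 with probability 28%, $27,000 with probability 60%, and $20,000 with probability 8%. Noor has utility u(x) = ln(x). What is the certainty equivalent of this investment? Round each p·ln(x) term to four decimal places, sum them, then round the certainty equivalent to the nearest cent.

E[u] = 0.04·ln(193000) + 0.28·ln(141000) + 0.6·ln(27000) + 0.08·ln(20000) = 0.4868 + 3.3198 + 6.1222 + 0.7923 = 10.7211
CE = e^10.7211 ≈ 45301.71

$45,301.71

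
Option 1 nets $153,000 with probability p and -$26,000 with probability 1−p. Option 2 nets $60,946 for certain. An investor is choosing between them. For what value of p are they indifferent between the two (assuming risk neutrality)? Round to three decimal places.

p = 0.486

p·153000 + (1−p)·(-26000) = 60946
179000p − 26000 = 60946
p = (60946 + 26000) / 179000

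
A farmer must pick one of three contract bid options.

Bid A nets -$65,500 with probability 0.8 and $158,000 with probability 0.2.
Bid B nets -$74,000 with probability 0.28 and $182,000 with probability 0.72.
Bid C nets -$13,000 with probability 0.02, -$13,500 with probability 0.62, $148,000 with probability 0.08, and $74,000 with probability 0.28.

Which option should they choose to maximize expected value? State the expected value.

Bid A = 0.8 × (-65500) + 0.2 × 158000 = -52400 + 31600 = -20800
Bid B = 0.28 × (-74000) + 0.72 × 182000 = -20720 + 131040 = 110320
Bid C = 0.02 × (-13000) + 0.62 × (-13500) + 0.08 × 148000 + 0.28 × 74000 = -260 − 8370 + 11840 + 20720 = 23930

Bid B ($110,320)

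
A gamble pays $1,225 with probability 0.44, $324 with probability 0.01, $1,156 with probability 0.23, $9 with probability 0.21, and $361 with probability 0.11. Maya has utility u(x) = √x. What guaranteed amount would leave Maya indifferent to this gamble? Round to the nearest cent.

$682.25

E[u] = 0.44·√1225 + 0.01·√324 + 0.23·√1156 + 0.21·√9 + 0.11·√361 = 0.44·35 + 0.01·18 + 0.23·34 + 0.21·3 + 0.11·19 = 26.12
CE = (26.12)² = 682.2544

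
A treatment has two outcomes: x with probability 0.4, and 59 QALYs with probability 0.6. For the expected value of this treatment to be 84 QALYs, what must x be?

0.4·x + 0.6·59 = 84
0.4·x = 84 − 35.4 = 48.6
x = 48.6 / 0.4 = 121.5

x = 121.5 QALYs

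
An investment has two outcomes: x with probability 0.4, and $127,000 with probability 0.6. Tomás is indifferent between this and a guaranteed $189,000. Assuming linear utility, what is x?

0.4·x + 0.6·127000 = 189000
0.4·x = 189000 − 76200 = 112800
x = 112800 / 0.4 = 282000

x = $282,000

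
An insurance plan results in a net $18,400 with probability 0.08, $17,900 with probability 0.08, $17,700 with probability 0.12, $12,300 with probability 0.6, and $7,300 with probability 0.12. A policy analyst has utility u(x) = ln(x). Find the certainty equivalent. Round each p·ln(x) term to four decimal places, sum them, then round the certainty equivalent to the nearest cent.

E[u] = 0.08·ln(18400) + 0.08·ln(17900) + 0.12·ln(17700) + 0.6·ln(12300) + 0.12·ln(7300) = 0.7856 + 0.7834 + 1.1738 + 5.6504 + 1.0675 = 9.4607
CE = e^9.4607 ≈ 12844.87

$12,844.87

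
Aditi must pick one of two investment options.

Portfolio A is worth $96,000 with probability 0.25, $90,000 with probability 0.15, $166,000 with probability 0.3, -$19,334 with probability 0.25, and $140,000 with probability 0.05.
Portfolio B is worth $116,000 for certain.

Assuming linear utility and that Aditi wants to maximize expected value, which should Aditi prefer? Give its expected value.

Portfolio A = 0.25 × 96000 + 0.15 × 90000 + 0.3 × 166000 + 0.25 × (-19334) + 0.05 × 140000 = 24000 + 13500 + 49800 − 4833.5 + 7000 = 89466.5
Portfolio B: 116000 (certain)

Portfolio B ($116,000)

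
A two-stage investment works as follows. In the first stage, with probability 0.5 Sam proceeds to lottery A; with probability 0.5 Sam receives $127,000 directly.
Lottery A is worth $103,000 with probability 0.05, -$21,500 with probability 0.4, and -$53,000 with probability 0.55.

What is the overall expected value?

$47,200

EV(A) = 0.05 × 103000 + 0.4 × (-21500) + 0.55 × (-53000) = 5150 − 8600 − 29150 = -32600
Branch B: 127000 (certain)
Overall = 0.5 × (-32600) + 0.5 × 127000 = -16300 + 63500 = 47200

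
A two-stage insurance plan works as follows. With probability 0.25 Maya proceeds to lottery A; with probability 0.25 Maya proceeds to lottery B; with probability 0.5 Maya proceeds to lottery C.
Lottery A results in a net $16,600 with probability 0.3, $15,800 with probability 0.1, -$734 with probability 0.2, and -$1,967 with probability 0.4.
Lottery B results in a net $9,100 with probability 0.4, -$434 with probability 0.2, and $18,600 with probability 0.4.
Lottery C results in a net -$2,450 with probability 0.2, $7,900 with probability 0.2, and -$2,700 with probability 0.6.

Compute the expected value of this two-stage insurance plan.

EV(A) = 0.3 × 16600 + 0.1 × 15800 + 0.2 × (-734) + 0.4 × (-1967) = 4980 + 1580 − 146.8 − 786.8 = 5626.4
EV(B) = 0.4 × 9100 + 0.2 × (-434) + 0.4 × 18600 = 3640 − 86.8 + 7440 = 10993.2
EV(C) = 0.2 × (-2450) + 0.2 × 7900 + 0.6 × (-2700) = -490 + 1580 − 1620 = -530
Overall = 0.25 × 5626.4 + 0.25 × 10993.2 + 0.5 × (-530) = 1406.6 + 2748.3 − 265 = 3889.9

$3,889.90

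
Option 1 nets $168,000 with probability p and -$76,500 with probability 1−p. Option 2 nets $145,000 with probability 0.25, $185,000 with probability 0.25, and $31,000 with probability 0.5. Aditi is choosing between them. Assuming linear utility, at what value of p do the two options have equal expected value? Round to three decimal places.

EV(Option 2) = 0.25 × 145000 + 0.25 × 185000 + 0.5 × 31000 = 36250 + 46250 + 15500 = 98000
p·168000 + (1−p)·(-76500) = 98000
244500p − 76500 = 98000
p = (98000 + 76500) / 244500

p = 0.714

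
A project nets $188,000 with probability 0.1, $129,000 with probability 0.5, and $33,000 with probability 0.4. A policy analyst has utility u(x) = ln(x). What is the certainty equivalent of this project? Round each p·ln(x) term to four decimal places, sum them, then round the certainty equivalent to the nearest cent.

E[u] = 0.1·ln(188000) + 0.5·ln(129000) + 0.4·ln(33000) = 1.2144 + 5.8838 + 4.1617 = 11.2599
CE = e^11.2599 ≈ 77644.81

$77,644.81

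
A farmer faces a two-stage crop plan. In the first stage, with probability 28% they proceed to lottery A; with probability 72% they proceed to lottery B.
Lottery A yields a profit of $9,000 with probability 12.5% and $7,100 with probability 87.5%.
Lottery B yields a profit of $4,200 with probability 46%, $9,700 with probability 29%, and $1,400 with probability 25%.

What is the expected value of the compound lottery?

EV(A) = 0.125 × 9000 + 0.875 × 7100 = 1125 + 6212.5 = 7337.5
EV(B) = 0.46 × 4200 + 0.29 × 9700 + 0.25 × 1400 = 1932 + 2813 + 350 = 5095
Overall = 0.28 × 7337.5 + 0.72 × 5095 = 2054.5 + 3668.4 = 5722.9

$5,722.90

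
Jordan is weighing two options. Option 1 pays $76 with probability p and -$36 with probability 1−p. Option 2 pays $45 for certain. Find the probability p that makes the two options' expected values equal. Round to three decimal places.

p·76 + (1−p)·(-36) = 45
112p − 36 = 45
p = (45 + 36) / 112

p = 0.723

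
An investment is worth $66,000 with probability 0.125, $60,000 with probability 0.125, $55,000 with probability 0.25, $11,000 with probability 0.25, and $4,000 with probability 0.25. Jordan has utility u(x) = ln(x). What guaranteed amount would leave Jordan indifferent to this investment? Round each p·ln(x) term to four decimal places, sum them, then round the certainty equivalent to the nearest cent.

$19,755.75

E[u] = 0.125·ln(66000) + 0.125·ln(60000) + 0.25·ln(55000) + 0.25·ln(11000) + 0.25·ln(4000) = 1.3872 + 1.3753 + 2.7288 + 2.3264 + 2.0735 = 9.8912
CE = e^9.8912 ≈ 19755.75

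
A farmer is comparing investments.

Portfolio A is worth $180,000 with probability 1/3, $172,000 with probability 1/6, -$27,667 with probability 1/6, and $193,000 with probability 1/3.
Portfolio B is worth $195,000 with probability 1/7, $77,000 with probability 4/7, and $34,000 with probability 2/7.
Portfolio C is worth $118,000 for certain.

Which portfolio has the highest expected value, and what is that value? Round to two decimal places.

Portfolio A = 1/3 × 180000 + 1/6 × 172000 + 1/6 × (-27667) + 1/3 × 193000 = 60000 + 28666.6667 − 4611.1667 + 64333.3333 = 148388.8333
Portfolio B = 1/7 × 195000 + 4/7 × 77000 + 2/7 × 34000 = 27857.1429 + 44000 + 9714.2857 = 81571.4286
Portfolio C: 118000 (certain)

Portfolio A ($148,388.83)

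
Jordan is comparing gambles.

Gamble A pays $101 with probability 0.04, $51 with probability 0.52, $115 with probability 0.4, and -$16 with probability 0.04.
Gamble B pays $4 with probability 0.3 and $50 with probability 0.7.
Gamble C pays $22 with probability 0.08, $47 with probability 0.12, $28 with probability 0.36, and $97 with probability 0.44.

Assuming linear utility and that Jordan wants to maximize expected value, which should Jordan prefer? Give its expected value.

Gamble A ($75.92)

Gamble A = 0.04 × 101 + 0.52 × 51 + 0.4 × 115 + 0.04 × (-16) = 4.04 + 26.52 + 46 − 0.64 = 75.92
Gamble B = 0.3 × 4 + 0.7 × 50 = 1.2 + 35 = 36.2
Gamble C = 0.08 × 22 + 0.12 × 47 + 0.36 × 28 + 0.44 × 97 = 1.76 + 5.64 + 10.08 + 42.68 = 60.16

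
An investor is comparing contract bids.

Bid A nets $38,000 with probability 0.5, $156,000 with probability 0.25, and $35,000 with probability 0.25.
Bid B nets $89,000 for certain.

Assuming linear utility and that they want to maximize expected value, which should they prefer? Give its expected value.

Bid A = 0.5 × 38000 + 0.25 × 156000 + 0.25 × 35000 = 19000 + 39000 + 8750 = 66750
Bid B: 89000 (certain)

Bid B ($89,000)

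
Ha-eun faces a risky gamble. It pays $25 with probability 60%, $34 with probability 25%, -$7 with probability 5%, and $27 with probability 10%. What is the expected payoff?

$25.85

EV = 0.6 × 25 + 0.25 × 34 + 0.05 × (-7) + 0.1 × 27 = 15 + 8.5 − 0.35 + 2.7 = 25.85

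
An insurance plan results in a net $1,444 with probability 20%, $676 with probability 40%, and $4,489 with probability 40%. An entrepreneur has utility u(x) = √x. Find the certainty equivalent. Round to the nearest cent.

$2,007.04

E[u] = 0.2·√1444 + 0.4·√676 + 0.4·√4489 = 0.2·38 + 0.4·26 + 0.4·67 = 44.8
CE = (44.8)² = 2007.04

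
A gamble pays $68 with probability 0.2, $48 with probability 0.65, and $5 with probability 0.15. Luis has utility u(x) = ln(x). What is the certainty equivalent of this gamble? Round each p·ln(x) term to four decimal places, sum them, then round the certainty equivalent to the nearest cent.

$36.66

E[u] = 0.2·ln(68) + 0.65·ln(48) + 0.15·ln(5) = 0.8439 + 2.5163 + 0.2414 = 3.6016
CE = e^3.6016 ≈ 36.66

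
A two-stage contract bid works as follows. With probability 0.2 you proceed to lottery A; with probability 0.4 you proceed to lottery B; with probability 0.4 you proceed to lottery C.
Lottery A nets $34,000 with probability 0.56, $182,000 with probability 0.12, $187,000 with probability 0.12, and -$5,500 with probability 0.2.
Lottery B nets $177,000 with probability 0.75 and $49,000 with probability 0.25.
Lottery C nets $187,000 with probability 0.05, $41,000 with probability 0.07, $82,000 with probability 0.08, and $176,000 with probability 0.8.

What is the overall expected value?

EV(A) = 0.56 × 34000 + 0.12 × 182000 + 0.12 × 187000 + 0.2 × (-5500) = 19040 + 21840 + 22440 − 1100 = 62220
EV(B) = 0.75 × 177000 + 0.25 × 49000 = 132750 + 12250 = 145000
EV(C) = 0.05 × 187000 + 0.07 × 41000 + 0.08 × 82000 + 0.8 × 176000 = 9350 + 2870 + 6560 + 140800 = 159580
Overall = 0.2 × 62220 + 0.4 × 145000 + 0.4 × 159580 = 12444 + 58000 + 63832 = 134276

$134,276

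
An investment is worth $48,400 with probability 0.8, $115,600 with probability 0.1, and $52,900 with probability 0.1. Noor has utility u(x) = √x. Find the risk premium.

$1,281

E[u] = 0.8·√48400 + 0.1·√115600 + 0.1·√52900 = 0.8·220 + 0.1·340 + 0.1·230 = 233
CE = (233)² = 54289
Risk premium = EV − CE = 55570 − 54289 = 1281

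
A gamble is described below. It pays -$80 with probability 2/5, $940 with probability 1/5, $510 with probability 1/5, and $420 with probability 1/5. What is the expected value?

EV = 2/5 × (-80) + 1/5 × 940 + 1/5 × 510 + 1/5 × 420 = -32 + 188 + 102 + 84 = 342

$342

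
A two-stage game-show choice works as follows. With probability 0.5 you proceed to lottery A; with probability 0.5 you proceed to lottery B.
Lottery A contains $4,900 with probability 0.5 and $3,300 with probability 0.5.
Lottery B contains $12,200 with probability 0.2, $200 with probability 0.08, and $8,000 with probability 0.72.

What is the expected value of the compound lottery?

$6,158

EV(A) = 0.5 × 4900 + 0.5 × 3300 = 2450 + 1650 = 4100
EV(B) = 0.2 × 12200 + 0.08 × 200 + 0.72 × 8000 = 2440 + 16 + 5760 = 8216
Overall = 0.5 × 4100 + 0.5 × 8216 = 2050 + 4108 = 6158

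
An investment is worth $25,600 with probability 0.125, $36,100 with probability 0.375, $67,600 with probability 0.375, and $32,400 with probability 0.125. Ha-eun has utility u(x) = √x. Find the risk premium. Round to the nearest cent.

$1,510.94

E[u] = 0.125·√25600 + 0.375·√36100 + 0.375·√67600 + 0.125·√32400 = 0.125·160 + 0.375·190 + 0.375·260 + 0.125·180 = 211.25
CE = (211.25)² = 44626.5625
Risk premium = EV − CE = 46137.5 − 44626.5625 = 1510.9375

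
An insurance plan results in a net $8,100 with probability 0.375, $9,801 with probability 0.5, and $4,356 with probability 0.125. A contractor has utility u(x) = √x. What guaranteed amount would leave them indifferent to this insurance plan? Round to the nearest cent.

$8,372.25

E[u] = 0.375·√8100 + 0.5·√9801 + 0.125·√4356 = 0.375·90 + 0.5·99 + 0.125·66 = 91.5
CE = (91.5)² = 8372.25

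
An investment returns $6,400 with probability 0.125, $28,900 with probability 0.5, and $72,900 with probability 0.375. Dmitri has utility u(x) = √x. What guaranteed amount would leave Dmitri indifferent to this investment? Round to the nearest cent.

E[u] = 0.125·√6400 + 0.5·√28900 + 0.375·√72900 = 0.125·80 + 0.5·170 + 0.375·270 = 196.25
CE = (196.25)² = 38514.0625

$38,514.06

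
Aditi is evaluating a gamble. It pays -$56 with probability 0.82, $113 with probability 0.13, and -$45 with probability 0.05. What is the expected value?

EV = 0.82 × (-56) + 0.13 × 113 + 0.05 × (-45) = -45.92 + 14.69 − 2.25 = -33.48

-$33.48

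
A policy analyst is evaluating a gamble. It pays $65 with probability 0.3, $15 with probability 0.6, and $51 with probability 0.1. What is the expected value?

EV = 0.3 × 65 + 0.6 × 15 + 0.1 × 51 = 19.5 + 9 + 5.1 = 33.6

$33.60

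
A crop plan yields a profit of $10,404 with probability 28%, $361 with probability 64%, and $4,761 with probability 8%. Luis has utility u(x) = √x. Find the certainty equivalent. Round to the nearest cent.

E[u] = 0.28·√10404 + 0.64·√361 + 0.08·√4761 = 0.28·102 + 0.64·19 + 0.08·69 = 46.24
CE = (46.24)² = 2138.1376

$2,138.14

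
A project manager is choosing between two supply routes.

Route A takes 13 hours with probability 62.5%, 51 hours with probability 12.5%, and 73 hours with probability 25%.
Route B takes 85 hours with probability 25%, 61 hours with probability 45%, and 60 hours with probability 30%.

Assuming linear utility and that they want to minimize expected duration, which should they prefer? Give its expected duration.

Route A = 0.625 × 13 + 0.125 × 51 + 0.25 × 73 = 8.125 + 6.375 + 18.25 = 32.75
Route B = 0.25 × 85 + 0.45 × 61 + 0.3 × 60 = 21.25 + 27.45 + 18 = 66.7

Route A (32.75 hours)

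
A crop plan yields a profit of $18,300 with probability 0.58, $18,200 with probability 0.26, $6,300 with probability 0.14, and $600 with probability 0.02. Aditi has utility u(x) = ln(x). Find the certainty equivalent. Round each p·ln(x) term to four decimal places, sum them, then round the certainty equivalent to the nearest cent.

$14,699.96

E[u] = 0.58·ln(18300) + 0.26·ln(18200) + 0.14·ln(6300) + 0.02·ln(600) = 5.6925 + 2.5504 + 1.2248 + 0.1279 = 9.5956
CE = e^9.5956 ≈ 14699.96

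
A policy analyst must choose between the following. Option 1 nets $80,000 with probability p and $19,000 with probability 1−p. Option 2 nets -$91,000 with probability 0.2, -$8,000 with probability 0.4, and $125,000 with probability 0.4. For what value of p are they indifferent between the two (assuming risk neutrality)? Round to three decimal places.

EV(Option 2) = 0.2 × (-91000) + 0.4 × (-8000) + 0.4 × 125000 = -18200 − 3200 + 50000 = 28600
p·80000 + (1−p)·19000 = 28600
61000p + 19000 = 28600
p = (28600 − 19000) / 61000

p = 0.157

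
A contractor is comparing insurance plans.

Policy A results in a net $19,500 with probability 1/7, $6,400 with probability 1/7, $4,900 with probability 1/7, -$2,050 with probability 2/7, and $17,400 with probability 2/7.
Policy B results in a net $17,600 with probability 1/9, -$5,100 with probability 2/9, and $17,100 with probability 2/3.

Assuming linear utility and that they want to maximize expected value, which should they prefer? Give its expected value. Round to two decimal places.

Policy A = 1/7 × 19500 + 1/7 × 6400 + 1/7 × 4900 + 2/7 × (-2050) + 2/7 × 17400 = 2785.7143 + 914.2857 + 700 − 585.7143 + 4971.4286 = 8785.7143
Policy B = 1/9 × 17600 + 2/9 × (-5100) + 2/3 × 17100 = 1955.5556 − 1133.3333 + 11400 = 12222.2222

Policy B ($12,222.22)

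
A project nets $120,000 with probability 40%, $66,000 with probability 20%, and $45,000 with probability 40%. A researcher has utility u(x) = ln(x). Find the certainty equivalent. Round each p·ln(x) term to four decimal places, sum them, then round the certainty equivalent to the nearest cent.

E[u] = 0.4·ln(120000) + 0.2·ln(66000) + 0.4·ln(45000) = 4.6781 + 2.2195 + 4.2858 = 11.1834
CE = e^11.1834 ≈ 71926.50

$71,926.50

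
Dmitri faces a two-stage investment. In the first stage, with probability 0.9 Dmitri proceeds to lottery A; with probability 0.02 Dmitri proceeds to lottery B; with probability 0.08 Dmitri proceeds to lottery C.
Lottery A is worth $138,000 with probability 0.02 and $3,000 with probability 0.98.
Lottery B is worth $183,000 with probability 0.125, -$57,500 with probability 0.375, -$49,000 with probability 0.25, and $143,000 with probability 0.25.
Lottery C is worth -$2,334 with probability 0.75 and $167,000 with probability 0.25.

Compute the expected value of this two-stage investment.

EV(A) = 0.02 × 138000 + 0.98 × 3000 = 2760 + 2940 = 5700
EV(B) = 0.125 × 183000 + 0.375 × (-57500) + 0.25 × (-49000) + 0.25 × 143000 = 22875 − 21562.5 − 12250 + 35750 = 24812.5
EV(C) = 0.75 × (-2334) + 0.25 × 167000 = -1750.5 + 41750 = 39999.5
Overall = 0.9 × 5700 + 0.02 × 24812.5 + 0.08 × 39999.5 = 5130 + 496.25 + 3199.96 = 8826.21

$8,826.21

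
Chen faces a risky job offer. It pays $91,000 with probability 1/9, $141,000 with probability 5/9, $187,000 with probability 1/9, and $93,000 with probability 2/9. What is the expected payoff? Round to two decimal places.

EV = 1/9 × 91000 + 5/9 × 141000 + 1/9 × 187000 + 2/9 × 93000 = 10111.1111 + 78333.3333 + 20777.7778 + 20666.6667 = 129888.8889

$129,888.89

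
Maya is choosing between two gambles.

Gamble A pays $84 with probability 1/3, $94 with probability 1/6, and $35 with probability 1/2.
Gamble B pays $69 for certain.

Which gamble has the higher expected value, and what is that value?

Gamble B ($69)

Gamble A = 1/3 × 84 + 1/6 × 94 + 1/2 × 35 = 28 + 15.6667 + 17.5 = 61.1667
Gamble B: 69 (certain)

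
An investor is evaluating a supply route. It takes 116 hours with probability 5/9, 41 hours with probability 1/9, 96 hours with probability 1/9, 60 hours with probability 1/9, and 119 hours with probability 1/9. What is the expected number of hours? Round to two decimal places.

99.56 hours

EV = 5/9 × 116 + 1/9 × 41 + 1/9 × 96 + 1/9 × 60 + 1/9 × 119 = 64.4444 + 4.5556 + 10.6667 + 6.6667 + 13.2222 = 99.5556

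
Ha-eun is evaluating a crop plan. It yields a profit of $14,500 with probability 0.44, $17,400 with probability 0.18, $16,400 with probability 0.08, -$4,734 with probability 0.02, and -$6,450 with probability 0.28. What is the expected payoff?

EV = 0.44 × 14500 + 0.18 × 17400 + 0.08 × 16400 + 0.02 × (-4734) + 0.28 × (-6450) = 6380 + 3132 + 1312 − 94.68 − 1806 = 8923.32

$8,923.32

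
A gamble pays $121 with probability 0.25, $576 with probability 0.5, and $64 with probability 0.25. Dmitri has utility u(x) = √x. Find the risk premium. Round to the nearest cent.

$53.69

E[u] = 0.25·√121 + 0.5·√576 + 0.25·√64 = 0.25·11 + 0.5·24 + 0.25·8 = 16.75
CE = (16.75)² = 280.5625
Risk premium = EV − CE = 334.25 − 280.5625 = 53.6875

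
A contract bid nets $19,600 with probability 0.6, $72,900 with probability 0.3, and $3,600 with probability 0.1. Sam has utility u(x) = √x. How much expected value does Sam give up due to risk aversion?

$4,749

E[u] = 0.6·√19600 + 0.3·√72900 + 0.1·√3600 = 0.6·140 + 0.3·270 + 0.1·60 = 171
CE = (171)² = 29241
Risk premium = EV − CE = 33990 − 29241 = 4749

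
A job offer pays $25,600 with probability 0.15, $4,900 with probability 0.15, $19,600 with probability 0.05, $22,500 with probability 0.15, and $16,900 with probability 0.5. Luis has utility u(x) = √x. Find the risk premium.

E[u] = 0.15·√25600 + 0.15·√4900 + 0.05·√19600 + 0.15·√22500 + 0.5·√16900 = 0.15·160 + 0.15·70 + 0.05·140 + 0.15·150 + 0.5·130 = 129
CE = (129)² = 16641
Risk premium = EV − CE = 17380 − 16641 = 739

$739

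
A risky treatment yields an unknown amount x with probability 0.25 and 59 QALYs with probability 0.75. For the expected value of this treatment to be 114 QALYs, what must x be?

x = 279 QALYs

0.25·x + 0.75·59 = 114
0.25·x = 114 − 44.25 = 69.75
x = 69.75 / 0.25 = 279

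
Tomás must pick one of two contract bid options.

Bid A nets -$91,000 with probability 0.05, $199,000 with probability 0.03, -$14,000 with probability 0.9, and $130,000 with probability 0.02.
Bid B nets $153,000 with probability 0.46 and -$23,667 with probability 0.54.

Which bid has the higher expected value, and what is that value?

Bid A = 0.05 × (-91000) + 0.03 × 199000 + 0.9 × (-14000) + 0.02 × 130000 = -4550 + 5970 − 12600 + 2600 = -8580
Bid B = 0.46 × 153000 + 0.54 × (-23667) = 70380 − 12780.18 = 57599.82

Bid B ($57,599.82)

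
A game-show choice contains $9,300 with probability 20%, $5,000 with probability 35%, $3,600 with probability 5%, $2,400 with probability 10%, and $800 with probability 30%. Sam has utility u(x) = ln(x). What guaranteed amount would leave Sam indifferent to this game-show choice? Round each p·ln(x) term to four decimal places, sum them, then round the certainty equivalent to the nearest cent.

$2,986.03

E[u] = 0.2·ln(9300) + 0.35·ln(5000) + 0.05·ln(3600) + 0.1·ln(2400) + 0.3·ln(800) = 1.8276 + 2.9810 + 0.4094 + 0.7783 + 2.0054 = 8.0017
CE = e^8.0017 ≈ 2986.03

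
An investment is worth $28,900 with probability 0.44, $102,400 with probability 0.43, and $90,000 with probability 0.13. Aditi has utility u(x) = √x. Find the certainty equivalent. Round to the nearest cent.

$63,201.96

E[u] = 0.44·√28900 + 0.43·√102400 + 0.13·√90000 = 0.44·170 + 0.43·320 + 0.13·300 = 251.4
CE = (251.4)² = 63201.96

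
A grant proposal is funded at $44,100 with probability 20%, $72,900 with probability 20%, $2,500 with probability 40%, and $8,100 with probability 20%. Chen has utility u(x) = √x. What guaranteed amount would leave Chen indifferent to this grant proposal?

E[u] = 0.2·√44100 + 0.2·√72900 + 0.4·√2500 + 0.2·√8100 = 0.2·210 + 0.2·270 + 0.4·50 + 0.2·90 = 134
CE = (134)² = 17956

$17,956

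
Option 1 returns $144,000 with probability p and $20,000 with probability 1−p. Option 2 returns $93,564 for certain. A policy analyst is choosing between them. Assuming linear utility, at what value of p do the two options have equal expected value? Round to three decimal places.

p = 0.593

p·144000 + (1−p)·20000 = 93564
124000p + 20000 = 93564
p = (93564 − 20000) / 124000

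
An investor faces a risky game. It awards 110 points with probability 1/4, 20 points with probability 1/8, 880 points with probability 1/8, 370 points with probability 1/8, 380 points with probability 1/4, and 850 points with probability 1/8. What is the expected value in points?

EV = 1/4 × 110 + 1/8 × 20 + 1/8 × 880 + 1/8 × 370 + 1/4 × 380 + 1/8 × 850 = 27.5 + 2.5 + 110 + 46.25 + 95 + 106.25 = 387.5

387.5 points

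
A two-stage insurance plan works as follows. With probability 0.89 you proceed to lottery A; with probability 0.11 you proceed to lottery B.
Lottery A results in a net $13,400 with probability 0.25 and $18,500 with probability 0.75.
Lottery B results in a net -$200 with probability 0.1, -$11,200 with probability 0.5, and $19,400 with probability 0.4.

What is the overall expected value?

EV(A) = 0.25 × 13400 + 0.75 × 18500 = 3350 + 13875 = 17225
EV(B) = 0.1 × (-200) + 0.5 × (-11200) + 0.4 × 19400 = -20 − 5600 + 7760 = 2140
Overall = 0.89 × 17225 + 0.11 × 2140 = 15330.25 + 235.4 = 15565.65

$15,565.65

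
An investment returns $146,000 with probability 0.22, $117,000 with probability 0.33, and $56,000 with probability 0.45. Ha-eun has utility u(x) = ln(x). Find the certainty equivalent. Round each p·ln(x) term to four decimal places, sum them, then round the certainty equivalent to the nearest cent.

E[u] = 0.22·ln(146000) + 0.33·ln(117000) + 0.45·ln(56000) = 2.6161 + 3.8511 + 4.9199 = 11.3871
CE = e^11.3871 ≈ 88176.87

$88,176.87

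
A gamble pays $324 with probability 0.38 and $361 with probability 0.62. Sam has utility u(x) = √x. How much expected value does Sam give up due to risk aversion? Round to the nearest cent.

E[u] = 0.38·√324 + 0.62·√361 = 0.38·18 + 0.62·19 = 18.62
CE = (18.62)² = 346.7044
Risk premium = EV − CE = 346.94 − 346.7044 = 0.2356

$0.24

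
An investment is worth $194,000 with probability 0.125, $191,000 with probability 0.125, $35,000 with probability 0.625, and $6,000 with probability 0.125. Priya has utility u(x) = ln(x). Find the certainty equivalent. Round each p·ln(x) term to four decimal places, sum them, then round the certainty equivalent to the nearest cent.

E[u] = 0.125·ln(194000) + 0.125·ln(191000) + 0.625·ln(35000) + 0.125·ln(6000) = 1.5220 + 1.5200 + 6.5394 + 1.0874 = 10.6688
CE = e^10.6688 ≈ 42993.32

$42,993.32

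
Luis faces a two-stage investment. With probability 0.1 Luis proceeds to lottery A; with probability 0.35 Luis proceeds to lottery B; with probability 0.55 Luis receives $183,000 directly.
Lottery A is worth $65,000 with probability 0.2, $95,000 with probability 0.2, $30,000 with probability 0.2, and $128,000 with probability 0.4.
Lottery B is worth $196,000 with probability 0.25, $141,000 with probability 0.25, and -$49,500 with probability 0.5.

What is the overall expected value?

EV(A) = 0.2 × 65000 + 0.2 × 95000 + 0.2 × 30000 + 0.4 × 128000 = 13000 + 19000 + 6000 + 51200 = 89200
EV(B) = 0.25 × 196000 + 0.25 × 141000 + 0.5 × (-49500) = 49000 + 35250 − 24750 = 59500
Branch C: 183000 (certain)
Overall = 0.1 × 89200 + 0.35 × 59500 + 0.55 × 183000 = 8920 + 20825 + 100650 = 130395

$130,395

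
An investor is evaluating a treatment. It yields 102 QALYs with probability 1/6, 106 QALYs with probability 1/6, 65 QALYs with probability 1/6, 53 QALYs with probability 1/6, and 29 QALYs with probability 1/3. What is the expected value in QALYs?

64 QALYs

EV = 1/6 × 102 + 1/6 × 106 + 1/6 × 65 + 1/6 × 53 + 1/3 × 29 = 17 + 17.6667 + 10.8333 + 8.8333 + 9.6667 = 64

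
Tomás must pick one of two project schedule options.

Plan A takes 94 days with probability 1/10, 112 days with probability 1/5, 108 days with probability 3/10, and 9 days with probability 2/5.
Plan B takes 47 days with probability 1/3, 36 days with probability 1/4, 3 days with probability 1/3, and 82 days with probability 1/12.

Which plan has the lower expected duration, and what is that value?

Plan B (32.5 days)

Plan A = 1/10 × 94 + 1/5 × 112 + 3/10 × 108 + 2/5 × 9 = 9.4 + 22.4 + 32.4 + 3.6 = 67.8
Plan B = 1/3 × 47 + 1/4 × 36 + 1/3 × 3 + 1/12 × 82 = 15.6667 + 9 + 1 + 6.8333 = 32.5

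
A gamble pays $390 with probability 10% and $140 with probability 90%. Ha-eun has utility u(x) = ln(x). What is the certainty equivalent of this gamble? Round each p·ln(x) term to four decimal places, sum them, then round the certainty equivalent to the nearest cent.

$155.10

E[u] = 0.1·ln(390) + 0.9·ln(140) = 0.5966 + 4.4475 = 5.0441
CE = e^5.0441 ≈ 155.10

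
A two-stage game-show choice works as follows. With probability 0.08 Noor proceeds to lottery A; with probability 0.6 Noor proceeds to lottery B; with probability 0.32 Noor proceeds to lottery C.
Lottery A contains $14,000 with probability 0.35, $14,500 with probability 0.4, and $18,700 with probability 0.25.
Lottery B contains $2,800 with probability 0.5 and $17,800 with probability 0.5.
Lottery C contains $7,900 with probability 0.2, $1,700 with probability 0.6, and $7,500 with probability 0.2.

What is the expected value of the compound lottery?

$8,722

EV(A) = 0.35 × 14000 + 0.4 × 14500 + 0.25 × 18700 = 4900 + 5800 + 4675 = 15375
EV(B) = 0.5 × 2800 + 0.5 × 17800 = 1400 + 8900 = 10300
EV(C) = 0.2 × 7900 + 0.6 × 1700 + 0.2 × 7500 = 1580 + 1020 + 1500 = 4100
Overall = 0.08 × 15375 + 0.6 × 10300 + 0.32 × 4100 = 1230 + 6180 + 1312 = 8722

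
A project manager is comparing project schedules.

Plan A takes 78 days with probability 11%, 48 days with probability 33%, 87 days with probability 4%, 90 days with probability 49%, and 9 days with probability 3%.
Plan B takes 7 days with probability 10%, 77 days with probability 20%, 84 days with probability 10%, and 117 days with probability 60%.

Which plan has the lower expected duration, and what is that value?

Plan A = 0.11 × 78 + 0.33 × 48 + 0.04 × 87 + 0.49 × 90 + 0.03 × 9 = 8.58 + 15.84 + 3.48 + 44.1 + 0.27 = 72.27
Plan B = 0.1 × 7 + 0.2 × 77 + 0.1 × 84 + 0.6 × 117 = 0.7 + 15.4 + 8.4 + 70.2 = 94.7

Plan A (72.27 days)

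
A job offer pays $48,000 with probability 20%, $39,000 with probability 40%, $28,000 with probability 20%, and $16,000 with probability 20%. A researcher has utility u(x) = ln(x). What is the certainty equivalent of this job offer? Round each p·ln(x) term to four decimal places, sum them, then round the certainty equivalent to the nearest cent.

$31,837.50

E[u] = 0.2·ln(48000) + 0.4·ln(39000) + 0.2·ln(28000) + 0.2·ln(16000) = 2.1558 + 4.2285 + 2.0480 + 1.9361 = 10.3684
CE = e^10.3684 ≈ 31837.50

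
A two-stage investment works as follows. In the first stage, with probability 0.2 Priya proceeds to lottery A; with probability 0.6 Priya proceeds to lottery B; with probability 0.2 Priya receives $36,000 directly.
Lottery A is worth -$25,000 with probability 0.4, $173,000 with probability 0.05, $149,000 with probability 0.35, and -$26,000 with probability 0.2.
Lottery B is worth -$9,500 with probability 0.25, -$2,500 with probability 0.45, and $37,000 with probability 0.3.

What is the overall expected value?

$20,880

EV(A) = 0.4 × (-25000) + 0.05 × 173000 + 0.35 × 149000 + 0.2 × (-26000) = -10000 + 8650 + 52150 − 5200 = 45600
EV(B) = 0.25 × (-9500) + 0.45 × (-2500) + 0.3 × 37000 = -2375 − 1125 + 11100 = 7600
Branch C: 36000 (certain)
Overall = 0.2 × 45600 + 0.6 × 7600 + 0.2 × 36000 = 9120 + 4560 + 7200 = 20880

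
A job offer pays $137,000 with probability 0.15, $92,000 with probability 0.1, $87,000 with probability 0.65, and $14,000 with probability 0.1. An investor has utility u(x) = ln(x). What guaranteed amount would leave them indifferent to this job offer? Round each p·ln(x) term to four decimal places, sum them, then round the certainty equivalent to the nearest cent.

$78,026.20

E[u] = 0.15·ln(137000) + 0.1·ln(92000) + 0.65·ln(87000) + 0.1·ln(14000) = 1.7742 + 1.1430 + 7.3929 + 0.9547 = 11.2648
CE = e^11.2648 ≈ 78026.20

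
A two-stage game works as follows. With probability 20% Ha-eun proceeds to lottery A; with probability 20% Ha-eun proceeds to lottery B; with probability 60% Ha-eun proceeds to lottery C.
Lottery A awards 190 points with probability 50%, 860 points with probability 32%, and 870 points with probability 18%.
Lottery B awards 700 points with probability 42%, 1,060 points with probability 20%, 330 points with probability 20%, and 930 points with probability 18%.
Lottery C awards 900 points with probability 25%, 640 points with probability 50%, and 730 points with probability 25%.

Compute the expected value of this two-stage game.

689.74 points

EV(A) = 0.5 × 190 + 0.32 × 860 + 0.18 × 870 = 95 + 275.2 + 156.6 = 526.8
EV(B) = 0.42 × 700 + 0.2 × 1060 + 0.2 × 330 + 0.18 × 930 = 294 + 212 + 66 + 167.4 = 739.4
EV(C) = 0.25 × 900 + 0.5 × 640 + 0.25 × 730 = 225 + 320 + 182.5 = 727.5
Overall = 0.2 × 526.8 + 0.2 × 739.4 + 0.6 × 727.5 = 105.36 + 147.88 + 436.5 = 689.74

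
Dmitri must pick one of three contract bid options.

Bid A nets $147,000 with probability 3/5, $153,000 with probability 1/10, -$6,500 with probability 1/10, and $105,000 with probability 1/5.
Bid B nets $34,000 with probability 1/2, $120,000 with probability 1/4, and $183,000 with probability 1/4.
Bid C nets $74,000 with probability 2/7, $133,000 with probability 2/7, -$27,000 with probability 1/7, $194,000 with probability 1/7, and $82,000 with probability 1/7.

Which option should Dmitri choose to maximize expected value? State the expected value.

Bid A = 3/5 × 147000 + 1/10 × 153000 + 1/10 × (-6500) + 1/5 × 105000 = 88200 + 15300 − 650 + 21000 = 123850
Bid B = 1/2 × 34000 + 1/4 × 120000 + 1/4 × 183000 = 17000 + 30000 + 45750 = 92750
Bid C = 2/7 × 74000 + 2/7 × 133000 + 1/7 × (-27000) + 1/7 × 194000 + 1/7 × 82000 = 21142.8571 + 38000 − 3857.1429 + 27714.2857 + 11714.2857 = 94714.2857

Bid A ($123,850)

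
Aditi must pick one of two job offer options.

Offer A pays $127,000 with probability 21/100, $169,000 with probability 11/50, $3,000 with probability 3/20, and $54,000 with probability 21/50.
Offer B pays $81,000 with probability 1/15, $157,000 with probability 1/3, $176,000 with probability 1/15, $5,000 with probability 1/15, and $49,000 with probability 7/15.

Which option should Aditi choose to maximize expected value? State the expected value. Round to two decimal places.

Offer A = 21/100 × 127000 + 11/50 × 169000 + 3/20 × 3000 + 21/50 × 54000 = 26670 + 37180 + 450 + 22680 = 86980
Offer B = 1/15 × 81000 + 1/3 × 157000 + 1/15 × 176000 + 1/15 × 5000 + 7/15 × 49000 = 5400 + 52333.3333 + 11733.3333 + 333.3333 + 22866.6667 = 92666.6667

Offer B ($92,666.67)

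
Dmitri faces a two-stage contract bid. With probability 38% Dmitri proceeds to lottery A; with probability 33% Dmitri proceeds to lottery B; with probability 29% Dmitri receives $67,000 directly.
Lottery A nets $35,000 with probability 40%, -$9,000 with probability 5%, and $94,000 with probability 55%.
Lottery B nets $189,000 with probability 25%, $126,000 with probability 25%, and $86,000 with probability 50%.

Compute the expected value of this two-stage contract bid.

$84,402.50

EV(A) = 0.4 × 35000 + 0.05 × (-9000) + 0.55 × 94000 = 14000 − 450 + 51700 = 65250
EV(B) = 0.25 × 189000 + 0.25 × 126000 + 0.5 × 86000 = 47250 + 31500 + 43000 = 121750
Branch C: 67000 (certain)
Overall = 0.38 × 65250 + 0.33 × 121750 + 0.29 × 67000 = 24795 + 40177.5 + 19430 = 84402.5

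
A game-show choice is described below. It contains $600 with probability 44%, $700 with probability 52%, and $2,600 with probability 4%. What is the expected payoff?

$732

EV = 0.44 × 600 + 0.52 × 700 + 0.04 × 2600 = 264 + 364 + 104 = 732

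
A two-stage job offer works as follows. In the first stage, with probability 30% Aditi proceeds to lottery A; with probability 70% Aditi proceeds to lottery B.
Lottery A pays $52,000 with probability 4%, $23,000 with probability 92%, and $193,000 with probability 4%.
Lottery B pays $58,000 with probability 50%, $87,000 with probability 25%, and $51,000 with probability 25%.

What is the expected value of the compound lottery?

EV(A) = 0.04 × 52000 + 0.92 × 23000 + 0.04 × 193000 = 2080 + 21160 + 7720 = 30960
EV(B) = 0.5 × 58000 + 0.25 × 87000 + 0.25 × 51000 = 29000 + 21750 + 12750 = 63500
Overall = 0.3 × 30960 + 0.7 × 63500 = 9288 + 44450 = 53738

$53,738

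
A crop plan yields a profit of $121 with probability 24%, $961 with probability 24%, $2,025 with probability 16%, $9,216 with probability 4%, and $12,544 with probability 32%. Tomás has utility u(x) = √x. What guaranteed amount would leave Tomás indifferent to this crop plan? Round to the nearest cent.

E[u] = 0.24·√121 + 0.24·√961 + 0.16·√2025 + 0.04·√9216 + 0.32·√12544 = 0.24·11 + 0.24·31 + 0.16·45 + 0.04·96 + 0.32·112 = 56.96
CE = (56.96)² = 3244.4416

$3,244.44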